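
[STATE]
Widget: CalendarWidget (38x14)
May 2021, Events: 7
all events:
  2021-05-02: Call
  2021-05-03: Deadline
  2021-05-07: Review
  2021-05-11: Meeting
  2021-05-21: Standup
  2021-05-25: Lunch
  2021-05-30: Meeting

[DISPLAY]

               May 2021               
Mo Tu We Th Fr Sa Su                  
                1  2*                 
 3*  4  5  6  7*  8  9                
10 11* 12 13 14 15 16                 
17 18 19 20 21* 22 23                 
24 25* 26 27 28 29 30*                
31                                    
                                      
                                      
                                      
                                      
                                      
                                      


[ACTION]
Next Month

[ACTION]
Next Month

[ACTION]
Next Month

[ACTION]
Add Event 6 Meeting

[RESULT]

             August 2021              
Mo Tu We Th Fr Sa Su                  
                   1                  
 2  3  4  5  6*  7  8                 
 9 10 11 12 13 14 15                  
16 17 18 19 20 21 22                  
23 24 25 26 27 28 29                  
30 31                                 
                                      
                                      
                                      
                                      
                                      
                                      


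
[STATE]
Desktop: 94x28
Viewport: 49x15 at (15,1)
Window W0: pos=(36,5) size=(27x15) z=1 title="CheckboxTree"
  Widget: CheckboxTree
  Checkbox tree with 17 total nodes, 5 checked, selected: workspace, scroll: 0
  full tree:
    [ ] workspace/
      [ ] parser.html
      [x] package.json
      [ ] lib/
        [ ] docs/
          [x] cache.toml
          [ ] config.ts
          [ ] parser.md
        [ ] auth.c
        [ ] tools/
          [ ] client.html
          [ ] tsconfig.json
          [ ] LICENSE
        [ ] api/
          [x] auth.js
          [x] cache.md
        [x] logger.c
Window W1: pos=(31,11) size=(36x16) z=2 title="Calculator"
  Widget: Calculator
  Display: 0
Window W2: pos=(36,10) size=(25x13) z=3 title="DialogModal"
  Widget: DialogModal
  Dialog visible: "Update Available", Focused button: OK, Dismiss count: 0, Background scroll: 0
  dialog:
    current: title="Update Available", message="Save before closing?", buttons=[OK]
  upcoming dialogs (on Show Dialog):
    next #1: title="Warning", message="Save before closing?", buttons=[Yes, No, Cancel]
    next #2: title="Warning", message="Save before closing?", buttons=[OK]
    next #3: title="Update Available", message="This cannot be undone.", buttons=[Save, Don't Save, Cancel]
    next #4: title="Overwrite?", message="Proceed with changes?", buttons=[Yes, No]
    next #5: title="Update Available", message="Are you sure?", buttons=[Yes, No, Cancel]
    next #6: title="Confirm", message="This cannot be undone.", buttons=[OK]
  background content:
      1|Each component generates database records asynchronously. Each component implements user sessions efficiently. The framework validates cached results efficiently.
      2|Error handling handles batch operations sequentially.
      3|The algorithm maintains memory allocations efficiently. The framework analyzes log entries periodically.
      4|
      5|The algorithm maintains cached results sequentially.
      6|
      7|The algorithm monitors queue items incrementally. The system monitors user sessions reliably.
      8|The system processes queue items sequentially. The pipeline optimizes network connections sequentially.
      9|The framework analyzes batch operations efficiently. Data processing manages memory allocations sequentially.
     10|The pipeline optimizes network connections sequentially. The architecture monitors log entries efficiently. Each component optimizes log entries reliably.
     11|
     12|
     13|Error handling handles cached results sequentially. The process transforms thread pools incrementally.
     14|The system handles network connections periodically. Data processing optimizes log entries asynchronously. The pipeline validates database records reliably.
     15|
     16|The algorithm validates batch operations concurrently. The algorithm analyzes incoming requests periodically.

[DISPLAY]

                                                 
                                                 
                                                 
                                                 
                     ┏━━━━━━━━━━━━━━━━━━━━━━━━━┓ 
                     ┃ CheckboxTree            ┃ 
                     ┠─────────────────────────┨ 
                     ┃>[-] workspace/          ┃ 
                     ┃   [ ] parser.html       ┃ 
                     ┏━━━━━━━━━━━━━━━━━━━━━━━┓ ┃ 
                ┏━━━━┃ DialogModal           ┃━━━
                ┃ Cal┠───────────────────────┨   
                ┠────┃Each component generate┃───
                ┃    ┃Error handling handles ┃   
                ┃┌───┃Th┌─────────────────┐ns┃   


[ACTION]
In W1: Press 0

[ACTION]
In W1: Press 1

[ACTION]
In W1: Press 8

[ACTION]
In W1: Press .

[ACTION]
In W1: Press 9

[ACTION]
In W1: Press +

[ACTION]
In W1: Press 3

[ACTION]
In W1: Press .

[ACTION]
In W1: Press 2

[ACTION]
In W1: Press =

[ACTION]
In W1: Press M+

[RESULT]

                                                 
                                                 
                                                 
                                                 
                     ┏━━━━━━━━━━━━━━━━━━━━━━━━━┓ 
                     ┃ CheckboxTree            ┃ 
                     ┠─────────────────────────┨ 
                     ┃>[-] workspace/          ┃ 
                     ┃   [ ] parser.html       ┃ 
                     ┏━━━━━━━━━━━━━━━━━━━━━━━┓ ┃ 
                ┏━━━━┃ DialogModal           ┃━━━
                ┃ Cal┠───────────────────────┨   
                ┠────┃Each component generate┃───
                ┃    ┃Error handling handles ┃ 22
                ┃┌───┃Th┌─────────────────┐ns┃   


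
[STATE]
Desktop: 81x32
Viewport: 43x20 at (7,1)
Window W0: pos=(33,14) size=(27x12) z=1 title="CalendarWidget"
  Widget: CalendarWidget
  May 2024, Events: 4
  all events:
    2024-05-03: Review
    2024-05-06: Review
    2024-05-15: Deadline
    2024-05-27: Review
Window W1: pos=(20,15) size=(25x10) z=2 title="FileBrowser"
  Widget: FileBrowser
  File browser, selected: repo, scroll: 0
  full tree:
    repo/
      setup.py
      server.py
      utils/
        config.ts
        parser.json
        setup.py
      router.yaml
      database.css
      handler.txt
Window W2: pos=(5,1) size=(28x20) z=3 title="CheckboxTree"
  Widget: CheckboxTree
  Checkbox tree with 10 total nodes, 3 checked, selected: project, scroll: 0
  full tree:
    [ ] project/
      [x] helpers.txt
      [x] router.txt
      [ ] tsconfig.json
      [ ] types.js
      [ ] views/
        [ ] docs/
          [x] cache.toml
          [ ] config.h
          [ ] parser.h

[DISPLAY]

━━━━━━━━━━━━━━━━━━━━━━━━━┓                 
CheckboxTree             ┃                 
─────────────────────────┨                 
[-] project/             ┃                 
  [x] helpers.txt        ┃                 
  [x] router.txt         ┃                 
  [ ] tsconfig.json      ┃                 
  [ ] types.js           ┃                 
  [-] views/             ┃                 
    [-] docs/            ┃                 
      [x] cache.toml     ┃                 
      [ ] config.h       ┃                 
      [ ] parser.h       ┃                 
                         ┃┏━━━━━━━━━━━━━━━━
                         ┃━━━━━━━━━━━┓dget 
                         ┃           ┃─────
                         ┃───────────┨y 202
                         ┃           ┃ Fr S
                         ┃           ┃  3* 
━━━━━━━━━━━━━━━━━━━━━━━━━┛y          ┃9 10 


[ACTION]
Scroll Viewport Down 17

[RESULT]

      [ ] config.h       ┃                 
      [ ] parser.h       ┃                 
                         ┃┏━━━━━━━━━━━━━━━━
                         ┃━━━━━━━━━━━┓dget 
                         ┃           ┃─────
                         ┃───────────┨y 202
                         ┃           ┃ Fr S
                         ┃           ┃  3* 
━━━━━━━━━━━━━━━━━━━━━━━━━┛y          ┃9 10 
             ┃    [+] utils/         ┃6 17 
             ┃    router.yaml        ┃ 24 2
             ┃    database.css       ┃0 31 
             ┗━━━━━━━━━━━━━━━━━━━━━━━┛     
                          ┗━━━━━━━━━━━━━━━━
                                           
                                           
                                           
                                           
                                           
                                           


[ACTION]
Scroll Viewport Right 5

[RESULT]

 [ ] config.h       ┃                      
 [ ] parser.h       ┃                      
                    ┃┏━━━━━━━━━━━━━━━━━━━━━
                    ┃━━━━━━━━━━━┓dget      
                    ┃           ┃──────────
                    ┃───────────┨y 2024    
                    ┃           ┃ Fr Sa Su 
                    ┃           ┃  3*  4  5
━━━━━━━━━━━━━━━━━━━━┛y          ┃9 10 11 12
        ┃    [+] utils/         ┃6 17 18 19
        ┃    router.yaml        ┃ 24 25 26 
        ┃    database.css       ┃0 31      
        ┗━━━━━━━━━━━━━━━━━━━━━━━┛          
                     ┗━━━━━━━━━━━━━━━━━━━━━
                                           
                                           
                                           
                                           
                                           
                                           


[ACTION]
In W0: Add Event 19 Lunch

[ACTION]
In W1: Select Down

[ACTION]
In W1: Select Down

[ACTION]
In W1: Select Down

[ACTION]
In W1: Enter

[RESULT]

 [ ] config.h       ┃                      
 [ ] parser.h       ┃                      
                    ┃┏━━━━━━━━━━━━━━━━━━━━━
                    ┃━━━━━━━━━━━┓dget      
                    ┃           ┃──────────
                    ┃───────────┨y 2024    
                    ┃           ┃ Fr Sa Su 
                    ┃           ┃  3*  4  5
━━━━━━━━━━━━━━━━━━━━┛y          ┃9 10 11 12
        ┃  > [-] utils/         ┃6 17 18 19
        ┃      config.ts        ┃ 24 25 26 
        ┃      parser.json      ┃0 31      
        ┗━━━━━━━━━━━━━━━━━━━━━━━┛          
                     ┗━━━━━━━━━━━━━━━━━━━━━
                                           
                                           
                                           
                                           
                                           
                                           


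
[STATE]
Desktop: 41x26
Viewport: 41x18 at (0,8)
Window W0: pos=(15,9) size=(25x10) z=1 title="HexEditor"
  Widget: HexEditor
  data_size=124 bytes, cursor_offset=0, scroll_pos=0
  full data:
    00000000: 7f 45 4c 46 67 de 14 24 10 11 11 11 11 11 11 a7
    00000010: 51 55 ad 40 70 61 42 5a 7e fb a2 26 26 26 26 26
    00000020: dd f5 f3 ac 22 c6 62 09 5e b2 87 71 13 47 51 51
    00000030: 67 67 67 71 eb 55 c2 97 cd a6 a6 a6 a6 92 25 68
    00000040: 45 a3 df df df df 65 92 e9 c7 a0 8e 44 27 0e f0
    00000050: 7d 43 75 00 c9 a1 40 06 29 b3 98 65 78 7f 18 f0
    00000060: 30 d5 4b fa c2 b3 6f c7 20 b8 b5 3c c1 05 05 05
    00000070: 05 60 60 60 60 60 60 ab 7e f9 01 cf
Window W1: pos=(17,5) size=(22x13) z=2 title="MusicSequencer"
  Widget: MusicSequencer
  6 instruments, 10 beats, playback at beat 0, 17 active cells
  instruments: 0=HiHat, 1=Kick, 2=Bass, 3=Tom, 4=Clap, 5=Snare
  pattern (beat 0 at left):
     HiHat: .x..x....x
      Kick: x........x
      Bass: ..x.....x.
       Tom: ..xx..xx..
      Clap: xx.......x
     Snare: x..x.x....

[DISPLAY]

                 ┃      ▼123456789    ┃  
               ┏━┃ HiHat·█··█····█    ┃┓ 
               ┃ ┃  Kick█········█    ┃┃ 
               ┠─┃  Bass··█·····█·    ┃┨ 
               ┃0┃   Tom··██··██··    ┃┃ 
               ┃0┃  Clap██·······█    ┃┃ 
               ┃0┃ Snare█··█·█····    ┃┃ 
               ┃0┃                    ┃┃ 
               ┃0┃                    ┃┃ 
               ┃0┗━━━━━━━━━━━━━━━━━━━━┛┃ 
               ┗━━━━━━━━━━━━━━━━━━━━━━━┛ 
                                         
                                         
                                         
                                         
                                         
                                         
                                         


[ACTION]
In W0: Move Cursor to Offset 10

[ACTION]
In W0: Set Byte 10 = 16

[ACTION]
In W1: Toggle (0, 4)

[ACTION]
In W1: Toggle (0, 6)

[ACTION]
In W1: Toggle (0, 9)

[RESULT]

                 ┃      ▼123456789    ┃  
               ┏━┃ HiHat·█····█···    ┃┓ 
               ┃ ┃  Kick█········█    ┃┃ 
               ┠─┃  Bass··█·····█·    ┃┨ 
               ┃0┃   Tom··██··██··    ┃┃ 
               ┃0┃  Clap██·······█    ┃┃ 
               ┃0┃ Snare█··█·█····    ┃┃ 
               ┃0┃                    ┃┃ 
               ┃0┃                    ┃┃ 
               ┃0┗━━━━━━━━━━━━━━━━━━━━┛┃ 
               ┗━━━━━━━━━━━━━━━━━━━━━━━┛ 
                                         
                                         
                                         
                                         
                                         
                                         
                                         


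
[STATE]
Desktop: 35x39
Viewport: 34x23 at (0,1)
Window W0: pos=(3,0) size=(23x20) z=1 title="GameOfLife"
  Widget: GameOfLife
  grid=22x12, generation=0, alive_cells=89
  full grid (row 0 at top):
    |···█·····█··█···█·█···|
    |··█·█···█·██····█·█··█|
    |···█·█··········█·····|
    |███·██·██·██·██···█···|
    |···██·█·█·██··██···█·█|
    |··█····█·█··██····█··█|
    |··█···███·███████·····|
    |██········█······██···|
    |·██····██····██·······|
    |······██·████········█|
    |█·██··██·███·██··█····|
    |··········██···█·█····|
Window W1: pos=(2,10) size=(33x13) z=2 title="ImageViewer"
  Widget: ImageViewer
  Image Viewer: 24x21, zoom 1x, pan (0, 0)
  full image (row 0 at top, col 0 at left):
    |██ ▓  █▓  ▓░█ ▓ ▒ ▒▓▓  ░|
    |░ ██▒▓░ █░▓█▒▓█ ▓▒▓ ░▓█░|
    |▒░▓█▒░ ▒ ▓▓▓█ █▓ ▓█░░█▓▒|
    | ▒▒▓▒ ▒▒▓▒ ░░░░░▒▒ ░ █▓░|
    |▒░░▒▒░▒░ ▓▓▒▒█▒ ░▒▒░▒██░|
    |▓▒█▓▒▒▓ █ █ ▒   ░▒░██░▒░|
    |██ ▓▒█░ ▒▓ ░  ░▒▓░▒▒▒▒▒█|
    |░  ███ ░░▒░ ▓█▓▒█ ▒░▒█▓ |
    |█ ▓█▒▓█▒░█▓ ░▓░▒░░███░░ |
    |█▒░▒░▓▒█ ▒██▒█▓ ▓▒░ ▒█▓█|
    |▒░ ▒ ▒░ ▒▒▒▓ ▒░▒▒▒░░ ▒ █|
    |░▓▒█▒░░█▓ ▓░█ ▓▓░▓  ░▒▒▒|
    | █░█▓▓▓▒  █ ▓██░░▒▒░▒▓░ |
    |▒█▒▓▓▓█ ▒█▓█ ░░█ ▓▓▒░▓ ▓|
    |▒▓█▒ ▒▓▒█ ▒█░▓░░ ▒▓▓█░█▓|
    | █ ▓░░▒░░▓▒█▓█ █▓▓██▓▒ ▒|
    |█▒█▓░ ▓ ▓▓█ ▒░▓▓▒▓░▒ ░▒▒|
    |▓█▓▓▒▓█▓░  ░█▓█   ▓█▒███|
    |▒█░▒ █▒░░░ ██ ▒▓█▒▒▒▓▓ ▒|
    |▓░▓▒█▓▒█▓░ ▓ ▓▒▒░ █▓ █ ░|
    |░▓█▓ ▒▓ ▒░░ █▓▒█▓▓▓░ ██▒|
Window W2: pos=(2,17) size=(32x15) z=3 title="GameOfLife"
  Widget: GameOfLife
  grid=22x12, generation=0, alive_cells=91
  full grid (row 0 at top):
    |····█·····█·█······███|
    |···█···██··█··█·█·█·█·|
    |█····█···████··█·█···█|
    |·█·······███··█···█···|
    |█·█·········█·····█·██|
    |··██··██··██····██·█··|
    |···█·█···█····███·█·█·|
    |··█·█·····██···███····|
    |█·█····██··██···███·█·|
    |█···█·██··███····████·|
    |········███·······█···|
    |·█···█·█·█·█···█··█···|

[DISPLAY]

   ┃ GameOfLife          ┃        
   ┠─────────────────────┨        
   ┃Gen: 0               ┃        
   ┃···█·····█··█···█·█··┃        
   ┃··█·█···█·██····█·█··┃        
   ┃···█·█··········█····┃        
   ┃███·██·██·██·██···█··┃        
   ┃···██·█·█·██··██···█·┃        
   ┃··█····█·█··██····█··┃        
  ┏━━━━━━━━━━━━━━━━━━━━━━━━━━━━━━━
  ┃ ImageViewer                   
  ┠───────────────────────────────
  ┃██ ▓  █▓  ▓░█ ▓ ▒ ▒▓▓  ░       
  ┃░ ██▒▓░ █░▓█▒▓█ ▓▒▓ ░▓█░       
  ┃▒░▓█▒░ ▒ ▓▓▓█ █▓ ▓█░░█▓▒       
  ┃ ▒▒▓▒ ▒▒▓▒ ░░░░░▒▒ ░ █▓░       
  ┏━━━━━━━━━━━━━━━━━━━━━━━━━━━━━━┓
  ┃ GameOfLife                   ┃
  ┠──────────────────────────────┨
  ┃Gen: 0                        ┃
  ┃···█···██··█··█·█·█·█·        ┃
  ┃█····█···████··█·█···█        ┃
  ┃·█·······███··█···█···        ┃


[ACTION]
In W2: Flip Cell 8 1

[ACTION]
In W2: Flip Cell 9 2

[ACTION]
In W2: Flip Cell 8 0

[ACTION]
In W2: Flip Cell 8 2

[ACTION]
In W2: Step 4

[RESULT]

   ┃ GameOfLife          ┃        
   ┠─────────────────────┨        
   ┃Gen: 0               ┃        
   ┃···█·····█··█···█·█··┃        
   ┃··█·█···█·██····█·█··┃        
   ┃···█·█··········█····┃        
   ┃███·██·██·██·██···█··┃        
   ┃···██·█·█·██··██···█·┃        
   ┃··█····█·█··██····█··┃        
  ┏━━━━━━━━━━━━━━━━━━━━━━━━━━━━━━━
  ┃ ImageViewer                   
  ┠───────────────────────────────
  ┃██ ▓  █▓  ▓░█ ▓ ▒ ▒▓▓  ░       
  ┃░ ██▒▓░ █░▓█▒▓█ ▓▒▓ ░▓█░       
  ┃▒░▓█▒░ ▒ ▓▓▓█ █▓ ▓█░░█▓▒       
  ┃ ▒▒▓▒ ▒▒▓▒ ░░░░░▒▒ ░ █▓░       
  ┏━━━━━━━━━━━━━━━━━━━━━━━━━━━━━━┓
  ┃ GameOfLife                   ┃
  ┠──────────────────────────────┨
  ┃Gen: 4                        ┃
  ┃·················█·█··        ┃
  ┃··················█···        ┃
  ┃·██·······███·····█···        ┃


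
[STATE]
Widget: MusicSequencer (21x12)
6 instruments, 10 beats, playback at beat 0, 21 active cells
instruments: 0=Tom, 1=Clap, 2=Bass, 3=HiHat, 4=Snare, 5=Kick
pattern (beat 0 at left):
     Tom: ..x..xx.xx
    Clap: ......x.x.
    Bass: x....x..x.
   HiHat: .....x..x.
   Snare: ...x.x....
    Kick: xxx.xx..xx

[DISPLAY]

      ▼123456789     
   Tom··█··██·██     
  Clap······█·█·     
  Bass█····█··█·     
 HiHat·····█··█·     
 Snare···█·█····     
  Kick███·██··██     
                     
                     
                     
                     
                     


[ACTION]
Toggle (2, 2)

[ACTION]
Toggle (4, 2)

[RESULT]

      ▼123456789     
   Tom··█··██·██     
  Clap······█·█·     
  Bass█·█··█··█·     
 HiHat·····█··█·     
 Snare··██·█····     
  Kick███·██··██     
                     
                     
                     
                     
                     


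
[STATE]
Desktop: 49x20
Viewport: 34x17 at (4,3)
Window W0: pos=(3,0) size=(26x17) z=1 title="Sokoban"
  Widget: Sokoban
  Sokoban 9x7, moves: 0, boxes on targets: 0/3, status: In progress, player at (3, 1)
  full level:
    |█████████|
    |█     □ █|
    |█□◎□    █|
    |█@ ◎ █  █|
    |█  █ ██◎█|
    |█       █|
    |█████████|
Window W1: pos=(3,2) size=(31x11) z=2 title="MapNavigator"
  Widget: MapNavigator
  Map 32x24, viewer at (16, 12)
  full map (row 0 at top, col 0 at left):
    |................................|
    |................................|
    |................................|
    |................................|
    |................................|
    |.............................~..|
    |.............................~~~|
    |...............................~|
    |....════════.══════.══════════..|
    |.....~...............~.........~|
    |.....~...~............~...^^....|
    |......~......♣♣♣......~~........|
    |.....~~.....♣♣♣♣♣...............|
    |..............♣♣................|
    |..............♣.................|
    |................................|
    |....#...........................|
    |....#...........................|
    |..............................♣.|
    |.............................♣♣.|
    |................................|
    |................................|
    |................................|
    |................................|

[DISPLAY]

 MapNavigator                ┃    
─────────────────────────────┨    
...~...............~.........┃    
...~...~............~...^^...┃    
....~......♣♣♣......~~.......┃    
...~~.....♣♣♣♣@..............┃    
............♣♣...............┃    
............♣................┃    
.............................┃    
━━━━━━━━━━━━━━━━━━━━━━━━━━━━━┛    
                        ┃         
                        ┃         
                        ┃         
━━━━━━━━━━━━━━━━━━━━━━━━┛         
                                  
                                  
                                  


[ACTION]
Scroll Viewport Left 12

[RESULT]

   ┃ MapNavigator                ┃
   ┠─────────────────────────────┨
   ┃...~...............~.........┃
   ┃...~...~............~...^^...┃
   ┃....~......♣♣♣......~~.......┃
   ┃...~~.....♣♣♣♣@..............┃
   ┃............♣♣...............┃
   ┃............♣................┃
   ┃.............................┃
   ┗━━━━━━━━━━━━━━━━━━━━━━━━━━━━━┛
   ┃                        ┃     
   ┃                        ┃     
   ┃                        ┃     
   ┗━━━━━━━━━━━━━━━━━━━━━━━━┛     
                                  
                                  
                                  


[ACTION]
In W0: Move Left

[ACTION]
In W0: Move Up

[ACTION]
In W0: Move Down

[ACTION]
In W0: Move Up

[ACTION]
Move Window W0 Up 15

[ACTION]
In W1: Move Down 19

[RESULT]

   ┃ MapNavigator                ┃
   ┠─────────────────────────────┨
   ┃.............................┃
   ┃.............................┃
   ┃.............................┃
   ┃..............@..............┃
   ┃                             ┃
   ┃                             ┃
   ┃                             ┃
   ┗━━━━━━━━━━━━━━━━━━━━━━━━━━━━━┛
   ┃                        ┃     
   ┃                        ┃     
   ┃                        ┃     
   ┗━━━━━━━━━━━━━━━━━━━━━━━━┛     
                                  
                                  
                                  


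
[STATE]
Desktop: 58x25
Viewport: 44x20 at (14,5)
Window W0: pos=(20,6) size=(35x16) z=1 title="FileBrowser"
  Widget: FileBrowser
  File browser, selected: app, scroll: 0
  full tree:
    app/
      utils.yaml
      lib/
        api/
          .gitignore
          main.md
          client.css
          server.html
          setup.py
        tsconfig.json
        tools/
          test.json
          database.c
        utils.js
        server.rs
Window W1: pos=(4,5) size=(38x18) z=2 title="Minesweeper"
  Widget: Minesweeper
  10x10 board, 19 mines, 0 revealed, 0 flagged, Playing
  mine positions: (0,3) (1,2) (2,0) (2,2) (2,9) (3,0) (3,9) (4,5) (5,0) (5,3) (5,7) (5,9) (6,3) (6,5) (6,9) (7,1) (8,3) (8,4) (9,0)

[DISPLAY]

━━━━━━━━━━━━━━━━━━━━━━━━━━━┓                
per                        ┃━━━━━━━━━━━━┓   
───────────────────────────┨            ┃   
■                          ┃────────────┨   
■                          ┃            ┃   
■                          ┃            ┃   
■                          ┃            ┃   
■                          ┃            ┃   
■                          ┃            ┃   
■                          ┃            ┃   
■                          ┃            ┃   
■                          ┃            ┃   
■                          ┃            ┃   
                           ┃            ┃   
                           ┃            ┃   
                           ┃            ┃   
                           ┃━━━━━━━━━━━━┛   
━━━━━━━━━━━━━━━━━━━━━━━━━━━┛                
                                            
                                            


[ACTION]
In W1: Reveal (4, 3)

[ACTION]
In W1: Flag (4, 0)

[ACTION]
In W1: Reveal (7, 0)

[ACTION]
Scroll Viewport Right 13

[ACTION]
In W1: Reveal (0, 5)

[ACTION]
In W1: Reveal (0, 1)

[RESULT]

━━━━━━━━━━━━━━━━━━━━━━━━━━━┓                
per                        ┃━━━━━━━━━━━━┓   
───────────────────────────┨            ┃   
                           ┃────────────┨   
1                          ┃            ┃   
■                          ┃            ┃   
■                          ┃            ┃   
■                          ┃            ┃   
■                          ┃            ┃   
■                          ┃            ┃   
■                          ┃            ┃   
■                          ┃            ┃   
■                          ┃            ┃   
                           ┃            ┃   
                           ┃            ┃   
                           ┃            ┃   
                           ┃━━━━━━━━━━━━┛   
━━━━━━━━━━━━━━━━━━━━━━━━━━━┛                
                                            
                                            


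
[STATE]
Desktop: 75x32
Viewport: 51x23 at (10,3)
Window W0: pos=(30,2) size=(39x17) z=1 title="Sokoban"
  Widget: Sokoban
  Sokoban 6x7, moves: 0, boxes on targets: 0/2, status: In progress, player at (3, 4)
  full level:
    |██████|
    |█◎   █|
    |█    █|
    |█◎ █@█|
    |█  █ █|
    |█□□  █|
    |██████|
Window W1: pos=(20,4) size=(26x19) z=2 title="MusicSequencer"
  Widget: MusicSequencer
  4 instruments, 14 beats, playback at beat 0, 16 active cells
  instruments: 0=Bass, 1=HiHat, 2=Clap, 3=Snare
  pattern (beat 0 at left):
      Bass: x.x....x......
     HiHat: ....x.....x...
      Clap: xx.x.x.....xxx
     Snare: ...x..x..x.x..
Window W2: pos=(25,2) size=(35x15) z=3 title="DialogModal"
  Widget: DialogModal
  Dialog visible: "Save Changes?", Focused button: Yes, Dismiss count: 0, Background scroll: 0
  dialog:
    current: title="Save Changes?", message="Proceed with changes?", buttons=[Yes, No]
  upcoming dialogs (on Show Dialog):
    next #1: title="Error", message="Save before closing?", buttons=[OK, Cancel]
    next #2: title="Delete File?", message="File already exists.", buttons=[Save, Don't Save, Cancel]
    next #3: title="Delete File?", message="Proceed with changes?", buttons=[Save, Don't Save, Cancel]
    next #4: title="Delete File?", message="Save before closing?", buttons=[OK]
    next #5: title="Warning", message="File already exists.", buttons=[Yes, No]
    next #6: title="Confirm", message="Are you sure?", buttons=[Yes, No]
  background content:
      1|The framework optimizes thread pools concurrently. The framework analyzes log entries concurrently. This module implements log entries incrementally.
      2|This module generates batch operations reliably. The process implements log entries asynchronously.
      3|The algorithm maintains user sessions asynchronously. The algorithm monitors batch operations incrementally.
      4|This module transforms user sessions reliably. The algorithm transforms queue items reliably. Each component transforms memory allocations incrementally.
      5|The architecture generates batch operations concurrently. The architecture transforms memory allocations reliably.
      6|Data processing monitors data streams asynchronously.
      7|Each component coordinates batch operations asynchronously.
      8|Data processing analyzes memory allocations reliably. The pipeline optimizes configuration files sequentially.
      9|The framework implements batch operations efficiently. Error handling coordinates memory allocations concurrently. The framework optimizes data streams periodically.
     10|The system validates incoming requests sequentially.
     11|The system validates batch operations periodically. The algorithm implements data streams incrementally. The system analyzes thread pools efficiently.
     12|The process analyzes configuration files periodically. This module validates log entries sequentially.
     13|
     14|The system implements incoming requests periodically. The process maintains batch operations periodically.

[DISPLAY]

               ┃ DialogModal                     ┃ 
          ┏━━━━┠─────────────────────────────────┨─
          ┃ Mus┃The framework optimizes thread po┃ 
          ┠────┃This module generates batch opera┃ 
          ┃    ┃The algorithm maintains user sess┃ 
          ┃  Ba┃This┌───────────────────────┐essi┃ 
          ┃ HiH┃The │     Save Changes?     │tch ┃ 
          ┃  Cl┃Data│ Proceed with changes? │ str┃ 
          ┃ Sna┃Each│       [Yes]  No       │tch ┃ 
          ┃    ┃Data└───────────────────────┘ry a┃ 
          ┃    ┃The framework implements batch op┃ 
          ┃    ┃The system validates incoming req┃ 
          ┃    ┃The system validates batch operat┃ 
          ┃    ┗━━━━━━━━━━━━━━━━━━━━━━━━━━━━━━━━━┛ 
          ┃                        ┃               
          ┃                        ┃━━━━━━━━━━━━━━━
          ┃                        ┃               
          ┃                        ┃               
          ┃                        ┃               
          ┗━━━━━━━━━━━━━━━━━━━━━━━━┛               
                                                   
                                                   
                                                   


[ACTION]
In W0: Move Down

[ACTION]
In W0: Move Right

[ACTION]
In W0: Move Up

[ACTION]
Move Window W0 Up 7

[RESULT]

               ┃ DialogModal                     ┃ 
          ┏━━━━┠─────────────────────────────────┨ 
          ┃ Mus┃The framework optimizes thread po┃ 
          ┠────┃This module generates batch opera┃ 
          ┃    ┃The algorithm maintains user sess┃ 
          ┃  Ba┃This┌───────────────────────┐essi┃ 
          ┃ HiH┃The │     Save Changes?     │tch ┃ 
          ┃  Cl┃Data│ Proceed with changes? │ str┃ 
          ┃ Sna┃Each│       [Yes]  No       │tch ┃ 
          ┃    ┃Data└───────────────────────┘ry a┃ 
          ┃    ┃The framework implements batch op┃ 
          ┃    ┃The system validates incoming req┃ 
          ┃    ┃The system validates batch operat┃ 
          ┃    ┗━━━━━━━━━━━━━━━━━━━━━━━━━━━━━━━━━┛━
          ┃                        ┃               
          ┃                        ┃               
          ┃                        ┃               
          ┃                        ┃               
          ┃                        ┃               
          ┗━━━━━━━━━━━━━━━━━━━━━━━━┛               
                                                   
                                                   
                                                   


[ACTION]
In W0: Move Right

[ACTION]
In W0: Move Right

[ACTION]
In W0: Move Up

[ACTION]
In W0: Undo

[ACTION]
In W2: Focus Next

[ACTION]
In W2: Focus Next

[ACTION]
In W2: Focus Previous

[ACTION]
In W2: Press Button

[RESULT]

               ┃ DialogModal                     ┃ 
          ┏━━━━┠─────────────────────────────────┨ 
          ┃ Mus┃The framework optimizes thread po┃ 
          ┠────┃This module generates batch opera┃ 
          ┃    ┃The algorithm maintains user sess┃ 
          ┃  Ba┃This module transforms user sessi┃ 
          ┃ HiH┃The architecture generates batch ┃ 
          ┃  Cl┃Data processing monitors data str┃ 
          ┃ Sna┃Each component coordinates batch ┃ 
          ┃    ┃Data processing analyzes memory a┃ 
          ┃    ┃The framework implements batch op┃ 
          ┃    ┃The system validates incoming req┃ 
          ┃    ┃The system validates batch operat┃ 
          ┃    ┗━━━━━━━━━━━━━━━━━━━━━━━━━━━━━━━━━┛━
          ┃                        ┃               
          ┃                        ┃               
          ┃                        ┃               
          ┃                        ┃               
          ┃                        ┃               
          ┗━━━━━━━━━━━━━━━━━━━━━━━━┛               
                                                   
                                                   
                                                   


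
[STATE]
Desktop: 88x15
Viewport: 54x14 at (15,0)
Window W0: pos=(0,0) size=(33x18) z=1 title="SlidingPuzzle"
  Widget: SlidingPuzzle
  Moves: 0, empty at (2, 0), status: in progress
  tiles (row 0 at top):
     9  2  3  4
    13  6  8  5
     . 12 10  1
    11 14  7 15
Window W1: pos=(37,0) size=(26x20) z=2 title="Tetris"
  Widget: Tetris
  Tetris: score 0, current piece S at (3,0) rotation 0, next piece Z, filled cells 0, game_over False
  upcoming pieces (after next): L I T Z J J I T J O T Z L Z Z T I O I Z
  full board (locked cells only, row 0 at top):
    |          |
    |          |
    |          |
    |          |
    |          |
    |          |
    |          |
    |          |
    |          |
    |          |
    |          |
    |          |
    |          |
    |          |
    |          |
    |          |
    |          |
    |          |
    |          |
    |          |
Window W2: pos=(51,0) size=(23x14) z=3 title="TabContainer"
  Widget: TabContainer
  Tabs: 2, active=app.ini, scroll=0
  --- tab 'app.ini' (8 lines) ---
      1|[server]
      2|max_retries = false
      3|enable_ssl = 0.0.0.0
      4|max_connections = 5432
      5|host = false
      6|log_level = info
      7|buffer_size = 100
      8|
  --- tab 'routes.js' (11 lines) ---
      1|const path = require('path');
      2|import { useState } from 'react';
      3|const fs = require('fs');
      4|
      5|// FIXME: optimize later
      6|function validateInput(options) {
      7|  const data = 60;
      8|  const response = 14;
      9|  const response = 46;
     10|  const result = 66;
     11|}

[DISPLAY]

━━━━━━━━━━━━━━━━━┓    ┏━━━━━━━━━━━━━┏━━━━━━━━━━━━━━━━━
                 ┃    ┃ Tetris      ┃ TabContainer    
─────────────────┨    ┠─────────────┠─────────────────
─┬────┐          ┃    ┃          │Ne┃[app.ini]│ routes
 │  4 │          ┃    ┃          │▓▓┃─────────────────
─┼────┤          ┃    ┃          │ ▓┃[server]         
 │  5 │          ┃    ┃          │  ┃max_retries = fal
─┼────┤          ┃    ┃          │  ┃enable_ssl = 0.0.
 │  1 │          ┃    ┃          │  ┃max_connections =
─┼────┤          ┃    ┃          │Sc┃host = false     
 │ 15 │          ┃    ┃          │0 ┃log_level = info 
─┴────┘          ┃    ┃          │  ┃buffer_size = 100
                 ┃    ┃          │  ┃                 
                 ┃    ┃          │  ┗━━━━━━━━━━━━━━━━━


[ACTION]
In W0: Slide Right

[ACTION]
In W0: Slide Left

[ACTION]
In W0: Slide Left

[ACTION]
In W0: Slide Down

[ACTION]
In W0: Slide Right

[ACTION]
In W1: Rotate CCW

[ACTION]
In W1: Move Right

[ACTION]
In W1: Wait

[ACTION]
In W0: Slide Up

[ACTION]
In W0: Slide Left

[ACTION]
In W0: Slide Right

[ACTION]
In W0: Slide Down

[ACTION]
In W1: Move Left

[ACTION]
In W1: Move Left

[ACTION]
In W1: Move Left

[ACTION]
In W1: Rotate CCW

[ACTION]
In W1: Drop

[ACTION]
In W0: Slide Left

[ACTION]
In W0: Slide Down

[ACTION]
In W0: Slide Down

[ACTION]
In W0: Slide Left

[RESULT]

━━━━━━━━━━━━━━━━━┓    ┏━━━━━━━━━━━━━┏━━━━━━━━━━━━━━━━━
                 ┃    ┃ Tetris      ┃ TabContainer    
─────────────────┨    ┠─────────────┠─────────────────
─┬────┐          ┃    ┃          │Ne┃[app.ini]│ routes
 │    │          ┃    ┃          │▓▓┃─────────────────
─┼────┤          ┃    ┃          │ ▓┃[server]         
 │  5 │          ┃    ┃          │  ┃max_retries = fal
─┼────┤          ┃    ┃          │  ┃enable_ssl = 0.0.
 │  1 │          ┃    ┃          │  ┃max_connections =
─┼────┤          ┃    ┃          │Sc┃host = false     
 │ 15 │          ┃    ┃          │0 ┃log_level = info 
─┴────┘          ┃    ┃          │  ┃buffer_size = 100
                 ┃    ┃          │  ┃                 
                 ┃    ┃          │  ┗━━━━━━━━━━━━━━━━━
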